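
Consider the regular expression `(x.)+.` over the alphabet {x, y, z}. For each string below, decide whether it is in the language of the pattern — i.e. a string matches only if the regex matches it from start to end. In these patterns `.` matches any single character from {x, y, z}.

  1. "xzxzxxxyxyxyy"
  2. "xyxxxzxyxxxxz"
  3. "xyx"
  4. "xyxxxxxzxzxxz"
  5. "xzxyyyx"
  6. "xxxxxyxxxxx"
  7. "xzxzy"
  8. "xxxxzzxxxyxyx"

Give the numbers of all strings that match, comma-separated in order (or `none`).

1 → match
2 → match
3 → match
4 → match
5 → no match
6 → match
7 → match
8 → no match

1, 2, 3, 4, 6, 7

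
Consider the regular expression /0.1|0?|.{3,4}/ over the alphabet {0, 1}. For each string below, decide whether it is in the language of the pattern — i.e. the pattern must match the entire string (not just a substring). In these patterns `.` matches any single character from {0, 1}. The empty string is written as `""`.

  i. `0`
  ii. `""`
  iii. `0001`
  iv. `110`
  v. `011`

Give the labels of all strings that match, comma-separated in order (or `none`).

i → match
ii → match
iii → match
iv → match
v → match

i, ii, iii, iv, v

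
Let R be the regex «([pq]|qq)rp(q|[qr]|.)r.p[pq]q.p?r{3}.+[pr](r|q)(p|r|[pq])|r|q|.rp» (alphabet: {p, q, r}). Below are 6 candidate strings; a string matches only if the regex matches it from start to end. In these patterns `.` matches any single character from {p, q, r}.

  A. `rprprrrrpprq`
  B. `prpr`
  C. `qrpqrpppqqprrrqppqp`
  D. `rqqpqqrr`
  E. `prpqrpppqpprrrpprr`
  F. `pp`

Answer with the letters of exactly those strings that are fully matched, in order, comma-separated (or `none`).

C, E

A → no match
B → no match
C → match
D → no match
E → match
F → no match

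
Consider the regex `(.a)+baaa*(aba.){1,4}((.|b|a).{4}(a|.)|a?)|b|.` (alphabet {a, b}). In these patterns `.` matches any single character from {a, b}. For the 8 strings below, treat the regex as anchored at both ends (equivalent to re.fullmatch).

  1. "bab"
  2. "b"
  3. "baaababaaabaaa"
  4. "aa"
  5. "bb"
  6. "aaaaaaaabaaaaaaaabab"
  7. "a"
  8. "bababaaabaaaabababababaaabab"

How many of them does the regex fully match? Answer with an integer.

1. "bab" → no match
2. "b" → match
3 → match
4. "aa" → no match
5. "bb" → no match
6 → match
7. "a" → match
8 → match
Total matched: 5

5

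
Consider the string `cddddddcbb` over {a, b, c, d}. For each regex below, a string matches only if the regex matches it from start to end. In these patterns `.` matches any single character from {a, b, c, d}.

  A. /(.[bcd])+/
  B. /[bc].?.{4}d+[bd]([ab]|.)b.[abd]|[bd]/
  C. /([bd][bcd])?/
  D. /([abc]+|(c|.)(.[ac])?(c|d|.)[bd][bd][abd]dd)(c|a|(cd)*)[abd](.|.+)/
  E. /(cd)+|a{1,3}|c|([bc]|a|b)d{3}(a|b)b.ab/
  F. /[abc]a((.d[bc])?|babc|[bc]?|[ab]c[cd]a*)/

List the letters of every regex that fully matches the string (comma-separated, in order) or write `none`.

A → match
B → no match
C → no match
D → match
E → no match
F → no match

A, D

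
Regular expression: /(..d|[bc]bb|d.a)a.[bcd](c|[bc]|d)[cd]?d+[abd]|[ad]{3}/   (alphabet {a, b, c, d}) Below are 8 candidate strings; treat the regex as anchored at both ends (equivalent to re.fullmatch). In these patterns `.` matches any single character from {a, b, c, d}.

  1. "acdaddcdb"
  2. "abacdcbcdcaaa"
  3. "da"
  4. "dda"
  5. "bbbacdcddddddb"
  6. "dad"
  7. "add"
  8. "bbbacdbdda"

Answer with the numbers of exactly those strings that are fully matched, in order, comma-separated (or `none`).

1 → match
2 → no match
3 → no match
4 → match
5 → match
6 → match
7 → match
8 → match

1, 4, 5, 6, 7, 8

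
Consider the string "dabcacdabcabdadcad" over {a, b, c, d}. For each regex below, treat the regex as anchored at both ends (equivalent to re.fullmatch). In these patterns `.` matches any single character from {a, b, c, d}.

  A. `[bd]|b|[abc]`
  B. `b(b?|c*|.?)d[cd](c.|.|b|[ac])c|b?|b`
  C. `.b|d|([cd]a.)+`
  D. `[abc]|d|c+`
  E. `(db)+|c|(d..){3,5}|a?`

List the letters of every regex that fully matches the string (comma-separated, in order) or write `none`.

C

A → no match
B → no match
C → match
D → no match
E → no match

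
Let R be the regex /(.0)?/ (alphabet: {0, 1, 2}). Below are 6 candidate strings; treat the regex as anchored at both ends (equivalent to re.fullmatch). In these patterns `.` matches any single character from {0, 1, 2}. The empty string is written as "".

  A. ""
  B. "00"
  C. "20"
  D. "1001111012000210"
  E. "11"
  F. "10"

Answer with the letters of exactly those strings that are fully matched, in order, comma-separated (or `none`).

A → match
B → match
C → match
D → no match
E → no match
F → match

A, B, C, F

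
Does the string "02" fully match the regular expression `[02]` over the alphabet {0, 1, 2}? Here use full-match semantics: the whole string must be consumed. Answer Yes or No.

No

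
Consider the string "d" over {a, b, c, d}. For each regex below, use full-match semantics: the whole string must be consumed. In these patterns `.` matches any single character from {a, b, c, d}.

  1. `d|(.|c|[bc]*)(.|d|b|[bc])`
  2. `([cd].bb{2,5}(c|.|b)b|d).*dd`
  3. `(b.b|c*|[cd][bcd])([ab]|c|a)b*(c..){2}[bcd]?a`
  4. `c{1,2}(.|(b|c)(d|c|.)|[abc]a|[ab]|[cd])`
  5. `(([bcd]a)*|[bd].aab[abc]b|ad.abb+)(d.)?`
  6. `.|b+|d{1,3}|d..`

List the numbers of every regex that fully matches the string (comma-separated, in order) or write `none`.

1 → match
2 → no match — must end with "dd"
3 → no match — must end with "a"
4 → no match — must start with "c"
5 → no match
6 → match

1, 6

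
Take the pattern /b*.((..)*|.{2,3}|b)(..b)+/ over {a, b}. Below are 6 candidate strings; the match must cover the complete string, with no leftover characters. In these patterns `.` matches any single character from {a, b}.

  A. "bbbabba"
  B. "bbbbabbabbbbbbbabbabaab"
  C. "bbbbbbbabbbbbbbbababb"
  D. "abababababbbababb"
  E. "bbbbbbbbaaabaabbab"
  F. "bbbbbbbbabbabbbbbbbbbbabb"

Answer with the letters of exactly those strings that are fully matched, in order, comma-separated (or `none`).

B, C, D, E, F

A → no match — must end with "b"
B → match
C → match
D → match
E → match
F → match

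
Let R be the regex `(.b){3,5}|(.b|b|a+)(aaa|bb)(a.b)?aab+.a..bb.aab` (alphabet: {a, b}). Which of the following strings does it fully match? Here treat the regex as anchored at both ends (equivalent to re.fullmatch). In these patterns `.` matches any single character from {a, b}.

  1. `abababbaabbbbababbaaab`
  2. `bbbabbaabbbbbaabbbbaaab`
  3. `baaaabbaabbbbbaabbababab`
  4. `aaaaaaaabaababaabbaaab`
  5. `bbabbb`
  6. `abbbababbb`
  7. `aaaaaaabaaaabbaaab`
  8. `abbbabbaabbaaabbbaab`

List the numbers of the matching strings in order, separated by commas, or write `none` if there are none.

2, 5, 6, 7, 8

1 → no match
2 → match
3 → no match
4 → no match
5. `bbabbb` → match
6. `abbbababbb` → match
7 → match
8 → match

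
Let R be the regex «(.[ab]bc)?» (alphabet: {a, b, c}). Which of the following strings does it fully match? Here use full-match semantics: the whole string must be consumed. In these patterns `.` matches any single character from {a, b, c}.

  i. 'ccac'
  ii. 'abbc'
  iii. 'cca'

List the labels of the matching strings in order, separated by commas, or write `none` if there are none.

i → no match
ii → match
iii → no match

ii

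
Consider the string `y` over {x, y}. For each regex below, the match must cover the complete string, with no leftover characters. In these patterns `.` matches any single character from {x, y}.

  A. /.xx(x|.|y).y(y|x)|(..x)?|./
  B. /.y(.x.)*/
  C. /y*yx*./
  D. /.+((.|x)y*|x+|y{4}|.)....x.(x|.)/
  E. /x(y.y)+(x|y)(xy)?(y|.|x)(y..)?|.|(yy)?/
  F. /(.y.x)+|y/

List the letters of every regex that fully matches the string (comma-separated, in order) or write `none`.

A → match
B → no match
C → no match
D → no match
E → match
F → match

A, E, F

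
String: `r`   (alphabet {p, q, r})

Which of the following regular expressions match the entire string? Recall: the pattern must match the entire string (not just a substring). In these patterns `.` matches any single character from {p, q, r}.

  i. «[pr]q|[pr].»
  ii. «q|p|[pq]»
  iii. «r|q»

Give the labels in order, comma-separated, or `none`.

i → no match
ii → no match
iii → match

iii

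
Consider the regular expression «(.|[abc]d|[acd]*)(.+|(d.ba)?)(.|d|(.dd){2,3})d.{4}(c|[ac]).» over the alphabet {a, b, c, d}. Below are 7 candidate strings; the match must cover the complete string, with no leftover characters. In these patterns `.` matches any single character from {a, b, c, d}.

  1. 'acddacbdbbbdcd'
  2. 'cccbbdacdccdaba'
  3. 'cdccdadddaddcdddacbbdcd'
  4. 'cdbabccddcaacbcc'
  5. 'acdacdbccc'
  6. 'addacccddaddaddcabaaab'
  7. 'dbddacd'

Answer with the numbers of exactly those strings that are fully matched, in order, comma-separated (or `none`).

1

1 → match
2 → no match
3 → no match
4 → no match
5 → no match
6 → no match
7 → no match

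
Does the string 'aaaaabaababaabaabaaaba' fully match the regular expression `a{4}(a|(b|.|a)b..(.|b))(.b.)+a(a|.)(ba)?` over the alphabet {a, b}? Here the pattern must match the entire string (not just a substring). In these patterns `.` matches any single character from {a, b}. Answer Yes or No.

Yes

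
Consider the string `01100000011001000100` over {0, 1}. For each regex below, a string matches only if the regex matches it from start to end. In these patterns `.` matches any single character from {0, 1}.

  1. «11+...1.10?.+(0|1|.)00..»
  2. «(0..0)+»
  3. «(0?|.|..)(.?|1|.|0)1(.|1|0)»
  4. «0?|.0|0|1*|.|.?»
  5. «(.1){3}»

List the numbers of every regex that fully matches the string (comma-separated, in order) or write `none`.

2

1 → no match — must start with `11`
2 → match
3 → no match
4 → no match
5 → no match — must end with `1`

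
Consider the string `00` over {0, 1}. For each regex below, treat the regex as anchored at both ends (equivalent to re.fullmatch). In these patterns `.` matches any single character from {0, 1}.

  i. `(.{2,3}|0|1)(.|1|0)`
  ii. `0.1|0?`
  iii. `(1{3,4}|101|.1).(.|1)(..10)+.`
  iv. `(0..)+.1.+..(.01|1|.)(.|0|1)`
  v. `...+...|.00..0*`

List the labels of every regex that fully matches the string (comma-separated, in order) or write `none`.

i → match
ii → no match
iii → no match
iv → no match
v → no match

i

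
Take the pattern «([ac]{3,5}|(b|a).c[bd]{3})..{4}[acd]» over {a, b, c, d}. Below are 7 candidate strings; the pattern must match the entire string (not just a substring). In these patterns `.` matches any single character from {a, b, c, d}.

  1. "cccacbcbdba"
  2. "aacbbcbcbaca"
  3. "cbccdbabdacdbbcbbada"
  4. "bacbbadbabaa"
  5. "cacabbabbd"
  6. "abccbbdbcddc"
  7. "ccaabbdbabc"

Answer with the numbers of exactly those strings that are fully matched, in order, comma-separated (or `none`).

1. "cccacbcbdba" → match
2. "aacbbcbcbaca" → no match
3 → no match
4. "bacbbadbabaa" → no match
5. "cacabbabbd" → match
6. "abccbbdbcddc" → no match
7. "ccaabbdbabc" → no match

1, 5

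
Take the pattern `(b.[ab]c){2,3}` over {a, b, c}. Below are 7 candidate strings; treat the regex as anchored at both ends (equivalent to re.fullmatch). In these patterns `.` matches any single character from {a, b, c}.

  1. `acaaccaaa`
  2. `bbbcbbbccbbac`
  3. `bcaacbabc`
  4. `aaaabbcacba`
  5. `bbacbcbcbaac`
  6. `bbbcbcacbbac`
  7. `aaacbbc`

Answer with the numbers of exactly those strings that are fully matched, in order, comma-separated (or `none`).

1. `acaaccaaa` → no match — must start with `b`
2 → no match
3. `bcaacbabc` → no match
4. `aaaabbcacba` → no match — must start with `b`
5. `bbacbcbcbaac` → match
6. `bbbcbcacbbac` → match
7. `aaacbbc` → no match — must start with `b`

5, 6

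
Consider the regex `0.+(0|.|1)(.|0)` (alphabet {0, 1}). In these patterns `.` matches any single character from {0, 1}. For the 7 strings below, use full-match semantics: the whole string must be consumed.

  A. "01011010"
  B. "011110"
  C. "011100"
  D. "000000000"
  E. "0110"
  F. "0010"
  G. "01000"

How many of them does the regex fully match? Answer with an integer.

7

A. "01011010" → match
B. "011110" → match
C. "011100" → match
D. "000000000" → match
E. "0110" → match
F. "0010" → match
G. "01000" → match
Total matched: 7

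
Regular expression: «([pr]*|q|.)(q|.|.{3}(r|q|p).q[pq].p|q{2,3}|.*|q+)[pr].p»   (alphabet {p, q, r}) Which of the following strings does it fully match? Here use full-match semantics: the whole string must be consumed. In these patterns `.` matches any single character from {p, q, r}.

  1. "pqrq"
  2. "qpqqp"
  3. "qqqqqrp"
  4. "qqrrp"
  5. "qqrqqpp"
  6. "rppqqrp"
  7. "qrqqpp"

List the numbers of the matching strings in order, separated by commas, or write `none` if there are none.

1 → no match — must end with "p"
2 → no match
3 → no match
4 → match
5 → no match
6 → no match
7 → no match

4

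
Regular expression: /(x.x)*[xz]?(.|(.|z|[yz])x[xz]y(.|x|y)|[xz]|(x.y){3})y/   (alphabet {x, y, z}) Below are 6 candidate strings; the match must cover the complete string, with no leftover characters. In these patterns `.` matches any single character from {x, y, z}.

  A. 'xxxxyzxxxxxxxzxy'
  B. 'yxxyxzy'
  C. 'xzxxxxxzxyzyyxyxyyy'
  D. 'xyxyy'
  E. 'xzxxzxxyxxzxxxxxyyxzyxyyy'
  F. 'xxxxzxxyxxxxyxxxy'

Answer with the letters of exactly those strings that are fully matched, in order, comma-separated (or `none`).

D, E

A → no match
B → no match
C → no match
D → match
E → match
F → no match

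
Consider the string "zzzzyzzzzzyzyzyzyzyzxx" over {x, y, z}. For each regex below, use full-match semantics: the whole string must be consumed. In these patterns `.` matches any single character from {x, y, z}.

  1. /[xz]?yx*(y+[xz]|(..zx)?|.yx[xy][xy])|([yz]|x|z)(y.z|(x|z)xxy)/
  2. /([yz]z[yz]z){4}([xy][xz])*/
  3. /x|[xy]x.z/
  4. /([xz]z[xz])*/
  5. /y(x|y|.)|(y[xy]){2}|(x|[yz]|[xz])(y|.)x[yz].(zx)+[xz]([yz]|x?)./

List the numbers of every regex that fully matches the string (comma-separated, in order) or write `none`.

2

1 → no match
2 → match
3 → no match
4 → no match
5 → no match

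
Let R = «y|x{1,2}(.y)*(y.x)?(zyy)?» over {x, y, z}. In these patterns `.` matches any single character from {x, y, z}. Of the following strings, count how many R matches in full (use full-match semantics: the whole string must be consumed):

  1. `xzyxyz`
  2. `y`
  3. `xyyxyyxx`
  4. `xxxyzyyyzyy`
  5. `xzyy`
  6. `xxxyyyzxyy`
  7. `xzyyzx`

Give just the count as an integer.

5

1 → no match
2 → match
3 → match
4 → match
5 → match
6 → no match
7 → match
Total matched: 5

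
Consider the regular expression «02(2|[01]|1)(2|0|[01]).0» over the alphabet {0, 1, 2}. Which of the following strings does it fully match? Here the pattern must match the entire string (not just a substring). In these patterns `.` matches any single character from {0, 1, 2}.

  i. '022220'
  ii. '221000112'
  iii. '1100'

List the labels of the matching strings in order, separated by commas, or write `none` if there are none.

i. '022220' → match
ii. '221000112' → no match — must start with '02'
iii. '1100' → no match — must start with '02'

i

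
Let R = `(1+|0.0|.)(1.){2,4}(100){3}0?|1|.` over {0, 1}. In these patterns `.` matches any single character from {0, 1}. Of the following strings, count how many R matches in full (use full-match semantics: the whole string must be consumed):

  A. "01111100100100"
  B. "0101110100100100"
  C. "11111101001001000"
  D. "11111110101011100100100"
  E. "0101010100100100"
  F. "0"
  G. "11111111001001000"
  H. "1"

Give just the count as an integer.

8

A → match
B → match
C → match
D → match
E → match
F → match
G → match
H → match
Total matched: 8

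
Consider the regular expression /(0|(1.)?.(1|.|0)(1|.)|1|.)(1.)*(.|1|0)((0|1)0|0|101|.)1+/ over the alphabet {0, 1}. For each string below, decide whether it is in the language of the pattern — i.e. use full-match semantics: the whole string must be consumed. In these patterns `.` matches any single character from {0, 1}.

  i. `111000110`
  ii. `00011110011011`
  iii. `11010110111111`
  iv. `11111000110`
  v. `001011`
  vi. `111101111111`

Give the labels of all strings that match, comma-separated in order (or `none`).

i → no match — must end with `1`
ii → no match
iii → match
iv → no match — must end with `1`
v → match
vi → match

iii, v, vi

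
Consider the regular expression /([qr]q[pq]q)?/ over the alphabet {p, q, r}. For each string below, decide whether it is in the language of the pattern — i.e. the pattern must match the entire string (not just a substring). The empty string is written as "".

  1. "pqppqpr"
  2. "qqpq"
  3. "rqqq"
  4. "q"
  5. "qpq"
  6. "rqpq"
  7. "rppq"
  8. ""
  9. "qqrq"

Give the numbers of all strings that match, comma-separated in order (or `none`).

1. "pqppqpr" → no match
2. "qqpq" → match
3. "rqqq" → match
4. "q" → no match
5. "qpq" → no match
6. "rqpq" → match
7. "rppq" → no match
8. "" → match
9. "qqrq" → no match

2, 3, 6, 8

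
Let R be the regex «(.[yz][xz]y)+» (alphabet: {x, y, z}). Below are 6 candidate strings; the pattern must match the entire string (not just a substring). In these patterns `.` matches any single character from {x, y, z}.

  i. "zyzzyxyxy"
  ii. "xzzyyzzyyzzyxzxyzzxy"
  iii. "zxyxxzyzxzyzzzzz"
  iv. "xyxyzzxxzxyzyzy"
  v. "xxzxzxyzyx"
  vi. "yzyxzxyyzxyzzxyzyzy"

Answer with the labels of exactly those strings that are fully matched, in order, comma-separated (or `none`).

i → no match
ii → match
iii → no match — must end with "y"
iv → no match
v → no match — must end with "y"
vi → no match

ii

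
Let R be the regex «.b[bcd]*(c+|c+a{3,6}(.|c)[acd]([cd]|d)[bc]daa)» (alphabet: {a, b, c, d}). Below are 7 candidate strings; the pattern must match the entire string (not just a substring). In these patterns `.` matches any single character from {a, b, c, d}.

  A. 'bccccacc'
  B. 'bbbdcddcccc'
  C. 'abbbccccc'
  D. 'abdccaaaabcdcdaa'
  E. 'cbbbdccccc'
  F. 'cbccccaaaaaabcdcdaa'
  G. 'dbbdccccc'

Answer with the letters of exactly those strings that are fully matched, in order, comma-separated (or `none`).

B, C, D, E, F, G

A → no match
B → match
C → match
D → match
E → match
F → match
G → match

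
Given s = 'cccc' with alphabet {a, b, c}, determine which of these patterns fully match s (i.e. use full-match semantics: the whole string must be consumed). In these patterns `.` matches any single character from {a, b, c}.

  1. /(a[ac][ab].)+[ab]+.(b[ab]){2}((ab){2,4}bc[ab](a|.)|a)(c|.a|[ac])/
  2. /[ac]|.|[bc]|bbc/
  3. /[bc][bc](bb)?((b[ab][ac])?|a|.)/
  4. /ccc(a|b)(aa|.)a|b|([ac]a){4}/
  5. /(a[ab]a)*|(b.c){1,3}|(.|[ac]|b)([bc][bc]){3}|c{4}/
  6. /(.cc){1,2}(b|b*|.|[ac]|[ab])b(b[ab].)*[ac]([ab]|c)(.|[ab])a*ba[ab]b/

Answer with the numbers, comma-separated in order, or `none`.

5

1 → no match — must start with 'a'
2 → no match
3 → no match
4 → no match
5 → match
6 → no match — must end with 'b'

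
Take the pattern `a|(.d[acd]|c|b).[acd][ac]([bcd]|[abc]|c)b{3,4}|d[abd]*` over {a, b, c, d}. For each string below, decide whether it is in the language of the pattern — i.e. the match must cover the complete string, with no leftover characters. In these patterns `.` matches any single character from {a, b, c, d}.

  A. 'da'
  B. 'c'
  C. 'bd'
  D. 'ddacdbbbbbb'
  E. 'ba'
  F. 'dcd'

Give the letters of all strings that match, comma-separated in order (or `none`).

A

A. 'da' → match
B. 'c' → no match
C. 'bd' → no match
D. 'ddacdbbbbbb' → no match
E. 'ba' → no match
F. 'dcd' → no match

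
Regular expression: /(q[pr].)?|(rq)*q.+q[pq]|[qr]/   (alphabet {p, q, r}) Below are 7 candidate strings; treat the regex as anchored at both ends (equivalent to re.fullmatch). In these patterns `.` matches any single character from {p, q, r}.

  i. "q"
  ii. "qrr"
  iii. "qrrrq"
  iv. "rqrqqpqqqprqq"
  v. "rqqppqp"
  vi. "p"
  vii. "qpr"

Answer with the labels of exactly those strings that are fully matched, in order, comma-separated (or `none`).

i → match
ii → match
iii → no match
iv → match
v → match
vi → no match
vii → match

i, ii, iv, v, vii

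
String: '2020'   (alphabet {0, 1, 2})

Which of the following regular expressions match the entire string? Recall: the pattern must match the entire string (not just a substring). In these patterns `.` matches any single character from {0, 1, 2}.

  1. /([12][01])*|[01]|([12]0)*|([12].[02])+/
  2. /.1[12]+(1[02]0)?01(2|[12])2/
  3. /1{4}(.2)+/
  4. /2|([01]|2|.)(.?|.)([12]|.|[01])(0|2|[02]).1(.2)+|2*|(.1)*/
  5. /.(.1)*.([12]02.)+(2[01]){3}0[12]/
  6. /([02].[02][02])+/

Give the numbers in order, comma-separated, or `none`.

1, 6

1 → match
2 → no match — must end with '2'
3 → no match — must start with '1'
4 → no match
5 → no match
6 → match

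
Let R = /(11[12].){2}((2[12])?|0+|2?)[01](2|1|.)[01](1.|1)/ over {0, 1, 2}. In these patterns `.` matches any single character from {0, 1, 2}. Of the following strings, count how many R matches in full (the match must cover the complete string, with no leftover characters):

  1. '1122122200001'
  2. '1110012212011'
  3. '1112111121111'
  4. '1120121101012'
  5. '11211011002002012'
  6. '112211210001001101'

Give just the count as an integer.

1 → no match
2 → no match
3 → match
4 → no match
5 → no match
6 → no match
Total matched: 1

1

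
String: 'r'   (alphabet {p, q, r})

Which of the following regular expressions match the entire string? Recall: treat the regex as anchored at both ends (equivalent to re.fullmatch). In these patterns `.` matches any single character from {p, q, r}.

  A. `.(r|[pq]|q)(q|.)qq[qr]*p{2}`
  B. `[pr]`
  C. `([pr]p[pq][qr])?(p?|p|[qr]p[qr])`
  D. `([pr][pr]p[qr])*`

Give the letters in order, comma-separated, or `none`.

A → no match — must end with 'p'
B → match
C → no match
D → no match

B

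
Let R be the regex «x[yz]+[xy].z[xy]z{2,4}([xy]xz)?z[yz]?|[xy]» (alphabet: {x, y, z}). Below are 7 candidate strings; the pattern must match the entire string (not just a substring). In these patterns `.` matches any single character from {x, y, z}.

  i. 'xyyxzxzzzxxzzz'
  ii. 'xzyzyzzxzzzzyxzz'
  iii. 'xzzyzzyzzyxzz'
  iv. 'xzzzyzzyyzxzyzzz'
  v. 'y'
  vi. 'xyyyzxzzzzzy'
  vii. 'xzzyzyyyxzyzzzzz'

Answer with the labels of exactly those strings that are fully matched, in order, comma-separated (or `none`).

i, ii, iii, v, vi, vii

i → match
ii → match
iii → match
iv → no match
v → match
vi → match
vii → match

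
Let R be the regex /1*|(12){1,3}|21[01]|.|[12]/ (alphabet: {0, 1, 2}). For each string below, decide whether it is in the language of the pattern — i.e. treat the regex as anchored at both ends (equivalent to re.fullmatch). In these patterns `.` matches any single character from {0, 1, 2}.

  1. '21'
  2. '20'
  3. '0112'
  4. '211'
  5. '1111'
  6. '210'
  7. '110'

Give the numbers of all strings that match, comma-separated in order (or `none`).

4, 5, 6

1. '21' → no match
2. '20' → no match
3. '0112' → no match
4. '211' → match
5. '1111' → match
6. '210' → match
7. '110' → no match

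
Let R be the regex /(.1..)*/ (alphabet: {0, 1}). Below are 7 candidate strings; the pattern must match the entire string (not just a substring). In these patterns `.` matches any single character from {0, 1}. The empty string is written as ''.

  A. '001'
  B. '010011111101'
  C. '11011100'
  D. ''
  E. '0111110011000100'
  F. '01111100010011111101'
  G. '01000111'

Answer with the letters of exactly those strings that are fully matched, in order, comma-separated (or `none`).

B, C, D, E, F, G

A → no match
B → match
C → match
D → match
E → match
F → match
G → match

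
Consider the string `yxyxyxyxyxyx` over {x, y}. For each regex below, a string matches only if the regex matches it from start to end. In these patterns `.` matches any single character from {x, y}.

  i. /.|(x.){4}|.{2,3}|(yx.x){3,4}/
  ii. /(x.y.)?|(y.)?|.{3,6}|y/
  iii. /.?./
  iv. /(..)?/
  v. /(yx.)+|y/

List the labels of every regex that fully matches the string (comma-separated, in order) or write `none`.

i

i → match
ii → no match
iii → no match
iv → no match
v → no match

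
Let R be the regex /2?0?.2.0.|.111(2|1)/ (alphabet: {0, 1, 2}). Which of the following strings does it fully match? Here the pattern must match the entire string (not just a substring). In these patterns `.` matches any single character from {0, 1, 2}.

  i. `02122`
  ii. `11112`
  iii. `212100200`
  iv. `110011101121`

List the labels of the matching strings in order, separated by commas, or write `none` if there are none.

ii

i. `02122` → no match
ii. `11112` → match
iii. `212100200` → no match
iv. `110011101121` → no match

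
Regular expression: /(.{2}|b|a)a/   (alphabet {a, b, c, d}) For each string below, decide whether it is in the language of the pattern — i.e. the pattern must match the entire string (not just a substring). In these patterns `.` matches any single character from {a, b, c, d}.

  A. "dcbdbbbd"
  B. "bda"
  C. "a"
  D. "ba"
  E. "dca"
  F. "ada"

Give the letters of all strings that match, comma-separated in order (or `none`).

B, D, E, F

A → no match — must end with "a"
B → match
C → no match
D → match
E → match
F → match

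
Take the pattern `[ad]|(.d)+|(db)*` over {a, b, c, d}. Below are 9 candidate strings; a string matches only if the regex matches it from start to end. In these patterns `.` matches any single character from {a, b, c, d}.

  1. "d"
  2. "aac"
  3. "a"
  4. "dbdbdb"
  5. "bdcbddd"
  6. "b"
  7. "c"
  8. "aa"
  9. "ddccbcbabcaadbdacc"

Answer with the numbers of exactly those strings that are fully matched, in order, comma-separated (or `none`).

1 → match
2 → no match
3 → match
4 → match
5 → no match
6 → no match
7 → no match
8 → no match
9 → no match

1, 3, 4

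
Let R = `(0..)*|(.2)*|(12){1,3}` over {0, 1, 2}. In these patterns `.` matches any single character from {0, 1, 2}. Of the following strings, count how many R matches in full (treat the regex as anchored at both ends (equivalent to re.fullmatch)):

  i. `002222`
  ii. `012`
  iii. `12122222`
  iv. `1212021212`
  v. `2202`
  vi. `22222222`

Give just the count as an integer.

i → no match
ii → match
iii → match
iv → match
v → match
vi → match
Total matched: 5

5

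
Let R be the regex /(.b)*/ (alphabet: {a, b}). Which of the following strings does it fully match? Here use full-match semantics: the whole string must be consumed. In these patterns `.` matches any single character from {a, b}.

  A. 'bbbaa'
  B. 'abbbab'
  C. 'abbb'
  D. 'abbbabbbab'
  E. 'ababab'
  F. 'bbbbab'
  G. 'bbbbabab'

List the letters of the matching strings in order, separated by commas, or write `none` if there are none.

A → no match
B → match
C → match
D → match
E → match
F → match
G → match

B, C, D, E, F, G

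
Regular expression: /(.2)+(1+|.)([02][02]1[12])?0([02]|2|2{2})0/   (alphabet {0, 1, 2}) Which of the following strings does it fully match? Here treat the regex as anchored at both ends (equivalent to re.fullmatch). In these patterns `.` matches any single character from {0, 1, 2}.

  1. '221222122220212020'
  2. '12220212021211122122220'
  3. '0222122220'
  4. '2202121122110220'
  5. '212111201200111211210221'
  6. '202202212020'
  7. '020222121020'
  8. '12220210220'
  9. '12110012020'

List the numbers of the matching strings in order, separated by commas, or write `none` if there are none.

1, 4, 7, 8, 9

1 → match
2 → no match
3 → no match
4 → match
5 → no match — must end with '0'
6 → no match
7 → match
8 → match
9 → match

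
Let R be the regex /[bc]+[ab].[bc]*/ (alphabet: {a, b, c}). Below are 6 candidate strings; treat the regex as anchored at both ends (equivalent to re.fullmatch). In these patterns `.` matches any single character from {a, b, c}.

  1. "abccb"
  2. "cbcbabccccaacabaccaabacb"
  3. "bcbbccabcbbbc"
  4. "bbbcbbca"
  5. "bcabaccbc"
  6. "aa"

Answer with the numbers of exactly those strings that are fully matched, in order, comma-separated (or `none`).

3

1. "abccb" → no match
2 → no match
3 → match
4. "bbbcbbca" → no match
5. "bcabaccbc" → no match
6. "aa" → no match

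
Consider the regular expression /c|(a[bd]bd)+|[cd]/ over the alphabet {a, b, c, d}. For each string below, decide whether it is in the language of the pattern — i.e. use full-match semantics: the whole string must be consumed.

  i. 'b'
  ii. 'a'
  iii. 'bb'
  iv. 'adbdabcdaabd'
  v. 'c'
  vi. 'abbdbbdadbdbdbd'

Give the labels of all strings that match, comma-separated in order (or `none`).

i → no match
ii → no match
iii → no match
iv → no match
v → match
vi → no match

v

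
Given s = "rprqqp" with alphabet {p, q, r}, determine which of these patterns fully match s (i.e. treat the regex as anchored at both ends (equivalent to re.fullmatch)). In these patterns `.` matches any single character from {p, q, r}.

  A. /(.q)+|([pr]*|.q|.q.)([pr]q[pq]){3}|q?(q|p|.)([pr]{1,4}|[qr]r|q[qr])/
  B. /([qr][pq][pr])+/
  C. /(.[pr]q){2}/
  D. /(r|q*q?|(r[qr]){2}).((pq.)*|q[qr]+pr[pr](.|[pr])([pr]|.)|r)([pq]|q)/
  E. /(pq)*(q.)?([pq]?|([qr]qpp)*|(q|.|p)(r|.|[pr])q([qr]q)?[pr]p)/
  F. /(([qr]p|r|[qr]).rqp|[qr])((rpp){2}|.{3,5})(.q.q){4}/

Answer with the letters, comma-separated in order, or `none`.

A → no match
B → match
C → no match — must end with "q"
D → no match
E → no match
F → no match — must end with "q"

B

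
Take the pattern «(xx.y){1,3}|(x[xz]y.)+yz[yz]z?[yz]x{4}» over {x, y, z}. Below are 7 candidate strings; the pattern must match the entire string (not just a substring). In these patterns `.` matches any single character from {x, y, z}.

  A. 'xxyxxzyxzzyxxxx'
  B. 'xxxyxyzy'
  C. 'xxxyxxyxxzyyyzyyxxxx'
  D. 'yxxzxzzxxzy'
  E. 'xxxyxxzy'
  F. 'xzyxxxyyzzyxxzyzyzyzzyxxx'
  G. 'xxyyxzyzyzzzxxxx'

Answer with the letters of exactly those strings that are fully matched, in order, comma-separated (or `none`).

A → no match
B → no match
C → no match
D → no match
E → match
F → no match
G → match

E, G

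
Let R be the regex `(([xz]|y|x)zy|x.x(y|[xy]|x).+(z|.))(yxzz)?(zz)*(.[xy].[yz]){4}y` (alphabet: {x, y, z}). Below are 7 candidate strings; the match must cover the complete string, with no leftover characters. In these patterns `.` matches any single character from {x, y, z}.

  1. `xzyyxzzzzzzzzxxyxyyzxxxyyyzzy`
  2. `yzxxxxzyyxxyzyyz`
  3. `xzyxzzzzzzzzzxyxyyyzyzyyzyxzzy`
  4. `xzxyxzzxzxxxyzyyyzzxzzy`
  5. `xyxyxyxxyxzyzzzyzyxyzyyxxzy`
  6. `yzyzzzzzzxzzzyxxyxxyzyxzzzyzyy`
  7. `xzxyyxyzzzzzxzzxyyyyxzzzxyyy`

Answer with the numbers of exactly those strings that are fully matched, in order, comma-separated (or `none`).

5, 7

1 → no match
2 → no match — must end with `y`
3 → no match
4 → no match
5 → match
6 → no match
7 → match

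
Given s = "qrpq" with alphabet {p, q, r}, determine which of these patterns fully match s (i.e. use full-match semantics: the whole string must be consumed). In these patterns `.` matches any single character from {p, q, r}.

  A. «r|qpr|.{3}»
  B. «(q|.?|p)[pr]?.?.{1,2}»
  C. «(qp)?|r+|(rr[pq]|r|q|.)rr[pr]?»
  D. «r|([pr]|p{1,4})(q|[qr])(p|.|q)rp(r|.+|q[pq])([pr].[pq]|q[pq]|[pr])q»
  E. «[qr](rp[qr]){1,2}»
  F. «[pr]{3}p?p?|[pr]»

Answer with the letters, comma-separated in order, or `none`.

B, E

A → no match
B → match
C → no match
D → no match
E → match
F → no match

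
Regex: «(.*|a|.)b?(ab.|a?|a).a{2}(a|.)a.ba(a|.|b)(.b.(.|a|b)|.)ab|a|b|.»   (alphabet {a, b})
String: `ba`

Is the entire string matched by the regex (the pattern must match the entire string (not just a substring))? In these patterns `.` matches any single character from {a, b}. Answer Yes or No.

No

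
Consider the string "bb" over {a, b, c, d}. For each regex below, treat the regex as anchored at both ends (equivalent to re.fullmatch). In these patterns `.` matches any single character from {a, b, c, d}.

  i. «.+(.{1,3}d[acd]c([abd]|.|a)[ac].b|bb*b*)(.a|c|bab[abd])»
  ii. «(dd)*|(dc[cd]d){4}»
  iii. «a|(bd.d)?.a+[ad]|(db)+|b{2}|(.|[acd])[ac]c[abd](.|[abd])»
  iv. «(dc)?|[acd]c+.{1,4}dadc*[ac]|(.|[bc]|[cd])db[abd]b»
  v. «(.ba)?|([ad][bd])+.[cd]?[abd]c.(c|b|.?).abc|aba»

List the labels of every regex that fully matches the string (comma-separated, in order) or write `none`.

i → no match
ii → no match
iii → match
iv → no match
v → no match

iii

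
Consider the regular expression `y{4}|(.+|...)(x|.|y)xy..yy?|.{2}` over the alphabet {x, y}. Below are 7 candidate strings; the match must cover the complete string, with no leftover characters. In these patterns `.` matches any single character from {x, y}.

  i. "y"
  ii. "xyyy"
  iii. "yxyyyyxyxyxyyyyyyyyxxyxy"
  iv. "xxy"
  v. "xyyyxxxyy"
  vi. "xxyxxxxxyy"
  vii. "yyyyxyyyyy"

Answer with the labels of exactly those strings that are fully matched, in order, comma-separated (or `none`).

i → no match
ii → no match
iii → no match
iv → no match
v → no match
vi → no match
vii → match

vii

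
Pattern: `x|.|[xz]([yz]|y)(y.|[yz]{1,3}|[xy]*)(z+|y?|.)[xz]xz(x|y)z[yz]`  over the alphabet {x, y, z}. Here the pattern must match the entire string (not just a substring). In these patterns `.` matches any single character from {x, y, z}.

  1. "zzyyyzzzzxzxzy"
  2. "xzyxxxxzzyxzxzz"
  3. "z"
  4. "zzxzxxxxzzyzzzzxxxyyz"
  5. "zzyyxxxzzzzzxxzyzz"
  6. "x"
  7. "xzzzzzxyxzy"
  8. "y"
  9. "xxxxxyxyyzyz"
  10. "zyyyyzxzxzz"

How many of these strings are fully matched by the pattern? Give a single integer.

6

1 → match
2 → no match
3. "z" → match
4 → no match
5 → match
6. "x" → match
7. "xzzzzzxyxzy" → no match
8. "y" → match
9. "xxxxxyxyyzyz" → no match
10. "zyyyyzxzxzz" → match
Total matched: 6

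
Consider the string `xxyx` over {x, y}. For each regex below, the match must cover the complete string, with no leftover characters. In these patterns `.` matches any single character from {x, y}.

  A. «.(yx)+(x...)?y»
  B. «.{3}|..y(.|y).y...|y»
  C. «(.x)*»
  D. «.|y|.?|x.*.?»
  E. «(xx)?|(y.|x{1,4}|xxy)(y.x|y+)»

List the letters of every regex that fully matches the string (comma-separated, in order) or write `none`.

A → no match — must end with `y`
B → no match
C → match
D → match
E → no match

C, D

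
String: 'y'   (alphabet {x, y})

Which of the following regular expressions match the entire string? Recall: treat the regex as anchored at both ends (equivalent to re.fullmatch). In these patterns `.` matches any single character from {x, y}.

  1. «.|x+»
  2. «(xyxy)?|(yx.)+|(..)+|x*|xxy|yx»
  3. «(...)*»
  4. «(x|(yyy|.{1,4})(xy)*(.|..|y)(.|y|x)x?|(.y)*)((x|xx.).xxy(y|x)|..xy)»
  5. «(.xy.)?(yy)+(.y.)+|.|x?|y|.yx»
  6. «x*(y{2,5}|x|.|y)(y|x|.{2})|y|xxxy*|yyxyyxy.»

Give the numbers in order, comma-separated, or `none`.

1 → match
2 → no match
3 → no match
4 → no match
5 → match
6 → match

1, 5, 6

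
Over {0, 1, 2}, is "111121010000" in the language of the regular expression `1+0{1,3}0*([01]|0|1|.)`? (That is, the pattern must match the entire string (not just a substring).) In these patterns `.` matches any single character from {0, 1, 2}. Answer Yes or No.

No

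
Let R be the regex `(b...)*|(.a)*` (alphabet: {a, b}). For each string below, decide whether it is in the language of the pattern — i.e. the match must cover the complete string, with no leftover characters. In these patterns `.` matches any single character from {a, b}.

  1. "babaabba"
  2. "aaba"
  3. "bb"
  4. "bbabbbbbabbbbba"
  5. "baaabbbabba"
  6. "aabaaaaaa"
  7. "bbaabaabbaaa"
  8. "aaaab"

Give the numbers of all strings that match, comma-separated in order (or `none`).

1 → no match
2 → match
3 → no match
4 → no match
5 → no match
6 → no match
7 → match
8 → no match

2, 7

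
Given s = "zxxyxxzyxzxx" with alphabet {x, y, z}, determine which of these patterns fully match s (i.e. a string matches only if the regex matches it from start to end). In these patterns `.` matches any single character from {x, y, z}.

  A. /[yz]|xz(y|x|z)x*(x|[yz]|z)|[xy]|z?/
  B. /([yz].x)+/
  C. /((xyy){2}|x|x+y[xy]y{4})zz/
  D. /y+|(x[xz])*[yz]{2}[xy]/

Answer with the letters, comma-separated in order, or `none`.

B

A → no match
B → match
C → no match — must end with "zz"
D → no match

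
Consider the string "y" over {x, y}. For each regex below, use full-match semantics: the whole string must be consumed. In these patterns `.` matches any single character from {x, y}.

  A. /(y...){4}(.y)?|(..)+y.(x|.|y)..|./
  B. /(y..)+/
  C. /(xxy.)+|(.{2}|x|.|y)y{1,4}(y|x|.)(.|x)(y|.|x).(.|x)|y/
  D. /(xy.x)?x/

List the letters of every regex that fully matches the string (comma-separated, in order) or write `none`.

A → match
B → no match
C → match
D → no match — must end with "x"

A, C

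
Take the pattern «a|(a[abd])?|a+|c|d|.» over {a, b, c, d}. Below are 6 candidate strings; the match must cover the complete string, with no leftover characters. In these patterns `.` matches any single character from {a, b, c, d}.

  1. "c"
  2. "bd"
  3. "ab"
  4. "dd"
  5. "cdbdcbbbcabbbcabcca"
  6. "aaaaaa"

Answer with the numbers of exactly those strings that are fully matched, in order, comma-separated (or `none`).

1, 3, 6

1 → match
2 → no match
3 → match
4 → no match
5 → no match
6 → match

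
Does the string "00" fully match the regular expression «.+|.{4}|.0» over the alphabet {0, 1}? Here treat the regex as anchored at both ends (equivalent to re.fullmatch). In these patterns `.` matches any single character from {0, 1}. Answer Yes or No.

Yes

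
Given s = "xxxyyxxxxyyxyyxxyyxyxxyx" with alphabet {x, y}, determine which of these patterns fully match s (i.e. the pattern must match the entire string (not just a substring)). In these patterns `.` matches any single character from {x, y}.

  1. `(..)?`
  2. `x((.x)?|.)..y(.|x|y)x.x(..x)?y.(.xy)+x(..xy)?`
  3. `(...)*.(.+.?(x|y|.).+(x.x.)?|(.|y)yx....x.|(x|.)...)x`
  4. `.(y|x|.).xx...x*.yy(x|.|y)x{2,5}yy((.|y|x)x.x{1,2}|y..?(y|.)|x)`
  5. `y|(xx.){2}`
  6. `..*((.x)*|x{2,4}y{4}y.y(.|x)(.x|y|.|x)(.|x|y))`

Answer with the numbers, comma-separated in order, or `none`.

2, 3, 6

1 → no match
2 → match
3 → match
4 → no match
5 → no match
6 → match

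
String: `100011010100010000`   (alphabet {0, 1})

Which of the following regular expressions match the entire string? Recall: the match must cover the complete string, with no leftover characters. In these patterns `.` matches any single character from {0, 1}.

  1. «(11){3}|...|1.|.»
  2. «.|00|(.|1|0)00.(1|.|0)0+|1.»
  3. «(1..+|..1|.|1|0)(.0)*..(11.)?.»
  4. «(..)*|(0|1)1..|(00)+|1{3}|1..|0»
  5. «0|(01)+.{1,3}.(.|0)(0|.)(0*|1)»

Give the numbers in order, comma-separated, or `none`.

1 → no match
2 → no match
3 → match
4 → match
5 → no match

3, 4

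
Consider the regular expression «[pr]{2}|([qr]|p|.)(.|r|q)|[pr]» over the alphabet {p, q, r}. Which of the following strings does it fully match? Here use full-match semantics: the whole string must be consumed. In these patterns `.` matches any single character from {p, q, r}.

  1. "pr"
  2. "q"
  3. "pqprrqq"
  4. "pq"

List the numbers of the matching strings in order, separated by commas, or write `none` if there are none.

1, 4

1. "pr" → match
2. "q" → no match
3. "pqprrqq" → no match
4. "pq" → match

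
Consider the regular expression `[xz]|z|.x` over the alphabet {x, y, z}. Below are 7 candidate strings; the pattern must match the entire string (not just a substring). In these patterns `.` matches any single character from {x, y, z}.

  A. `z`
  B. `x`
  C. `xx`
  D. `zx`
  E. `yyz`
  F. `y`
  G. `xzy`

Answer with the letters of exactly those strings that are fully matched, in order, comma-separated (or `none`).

A, B, C, D

A → match
B → match
C → match
D → match
E → no match
F → no match
G → no match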